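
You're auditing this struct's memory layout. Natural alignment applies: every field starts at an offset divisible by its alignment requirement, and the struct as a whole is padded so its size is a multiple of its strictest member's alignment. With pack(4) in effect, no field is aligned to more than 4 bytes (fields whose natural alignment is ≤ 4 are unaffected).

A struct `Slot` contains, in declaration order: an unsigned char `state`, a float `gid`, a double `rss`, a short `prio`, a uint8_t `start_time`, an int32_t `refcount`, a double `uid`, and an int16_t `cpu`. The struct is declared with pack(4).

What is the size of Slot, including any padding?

36 bytes

state at 0 (size 1, align 1) → ends 1
pad 3 to align 4 for gid
gid at 4 (size 4, align 4) → ends 8
rss at 8 (size 8, align 4) → ends 16
prio at 16 (size 2, align 2) → ends 18
start_time at 18 (size 1, align 1) → ends 19
pad 1 to align 4 for refcount
refcount at 20 (size 4, align 4) → ends 24
uid at 24 (size 8, align 4) → ends 32
cpu at 32 (size 2, align 2) → ends 34
tail pad 2 to reach multiple of 4
total 36 bytes, alignment 4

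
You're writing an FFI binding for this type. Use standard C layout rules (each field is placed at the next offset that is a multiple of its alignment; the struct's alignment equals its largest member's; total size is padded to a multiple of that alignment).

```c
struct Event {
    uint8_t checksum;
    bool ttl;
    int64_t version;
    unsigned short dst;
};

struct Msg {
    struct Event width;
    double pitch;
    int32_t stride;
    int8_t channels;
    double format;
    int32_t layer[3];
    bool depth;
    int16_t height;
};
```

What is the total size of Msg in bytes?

64

Event: @0: checksum [1B, align 1] → 1; @1: ttl [1B, align 1] → 2; +6 pad (align 8); @8: version [8B, align 8] → 16; @16: dst [2B, align 2] → 18; +6 tail pad (align 8); size 24, align 8
@0: width [24B, align 8] → 24
@24: pitch [8B, align 8] → 32
@32: stride [4B, align 4] → 36
@36: channels [1B, align 1] → 37
+3 pad (align 8)
@40: format [8B, align 8] → 48
@48: layer [12B, align 4] → 60
@60: depth [1B, align 1] → 61
+1 pad (align 2)
@62: height [2B, align 2] → 64
size 64, align 8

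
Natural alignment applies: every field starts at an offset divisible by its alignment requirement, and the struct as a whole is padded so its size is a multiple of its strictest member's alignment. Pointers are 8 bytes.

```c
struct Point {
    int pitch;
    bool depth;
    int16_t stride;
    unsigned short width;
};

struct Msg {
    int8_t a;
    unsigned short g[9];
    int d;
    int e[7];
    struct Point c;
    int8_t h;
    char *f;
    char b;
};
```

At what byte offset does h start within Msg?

64

Point: @0: pitch [4B, align 4] → 4; @4: depth [1B, align 1] → 5; +1 pad (align 2); @6: stride [2B, align 2] → 8; @8: width [2B, align 2] → 10; +2 tail pad (align 4); size 12, align 4
@0: a [1B, align 1] → 1
+1 pad (align 2)
@2: g [18B, align 2] → 20
@20: d [4B, align 4] → 24
@24: e [28B, align 4] → 52
@52: c [12B, align 4] → 64
@64: h [1B, align 1] → 65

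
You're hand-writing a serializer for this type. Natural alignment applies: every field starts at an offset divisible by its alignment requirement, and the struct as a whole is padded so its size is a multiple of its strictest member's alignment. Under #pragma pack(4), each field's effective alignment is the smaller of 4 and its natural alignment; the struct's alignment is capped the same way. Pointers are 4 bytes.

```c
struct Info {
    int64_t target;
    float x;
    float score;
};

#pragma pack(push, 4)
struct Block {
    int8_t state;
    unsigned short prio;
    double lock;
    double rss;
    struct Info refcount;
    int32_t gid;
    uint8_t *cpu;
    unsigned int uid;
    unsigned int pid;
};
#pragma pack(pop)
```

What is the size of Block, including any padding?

Info: target at 0 (size 8, align 8) → ends 8; x at 8 (size 4, align 4) → ends 12; score at 12 (size 4, align 4) → ends 16; total 16 bytes, alignment 8
state at 0 (size 1, align 1) → ends 1
pad 1 to align 2 for prio
prio at 2 (size 2, align 2) → ends 4
lock at 4 (size 8, align 4) → ends 12
rss at 12 (size 8, align 4) → ends 20
refcount at 20 (size 16, align 4) → ends 36
gid at 36 (size 4, align 4) → ends 40
cpu at 40 (size 4, align 4) → ends 44
uid at 44 (size 4, align 4) → ends 48
pid at 48 (size 4, align 4) → ends 52
total 52 bytes, alignment 4

52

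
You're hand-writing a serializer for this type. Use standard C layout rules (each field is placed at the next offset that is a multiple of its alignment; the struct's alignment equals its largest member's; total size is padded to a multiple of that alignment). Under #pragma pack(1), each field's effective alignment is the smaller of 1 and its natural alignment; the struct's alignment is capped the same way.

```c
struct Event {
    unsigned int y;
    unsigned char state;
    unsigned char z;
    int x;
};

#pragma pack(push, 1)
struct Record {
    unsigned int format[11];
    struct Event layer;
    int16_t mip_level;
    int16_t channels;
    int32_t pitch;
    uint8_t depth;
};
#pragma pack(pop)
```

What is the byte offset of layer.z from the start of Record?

49

Event: y at 0 (size 4, align 4) → ends 4; state at 4 (size 1, align 1) → ends 5; z at 5 (size 1, align 1) → ends 6; pad 2 to align 4 for x; x at 8 (size 4, align 4) → ends 12; total 12 bytes, alignment 4
format at 0 (size 44, align 1) → ends 44
layer at 44 (size 12, align 1) → ends 56
within Event: z at 5
44 + 5 = 49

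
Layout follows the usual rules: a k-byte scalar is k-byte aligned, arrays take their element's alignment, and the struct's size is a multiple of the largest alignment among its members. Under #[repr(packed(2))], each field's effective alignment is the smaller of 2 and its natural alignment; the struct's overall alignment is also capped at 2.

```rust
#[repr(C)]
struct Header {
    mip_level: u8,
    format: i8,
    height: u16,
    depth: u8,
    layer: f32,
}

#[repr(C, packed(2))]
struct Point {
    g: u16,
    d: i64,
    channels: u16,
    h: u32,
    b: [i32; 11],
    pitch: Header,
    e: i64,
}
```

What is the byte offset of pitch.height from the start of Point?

62

Header: @0: mip_level [1B, align 1] → 1; @1: format [1B, align 1] → 2; @2: height [2B, align 2] → 4; @4: depth [1B, align 1] → 5; +3 pad (align 4); @8: layer [4B, align 4] → 12; size 12, align 4
@0: g [2B, align 2] → 2
@2: d [8B, align 2] → 10
@10: channels [2B, align 2] → 12
@12: h [4B, align 2] → 16
@16: b [44B, align 2] → 60
@60: pitch [12B, align 2] → 72
within Header: height at 2
60 + 2 = 62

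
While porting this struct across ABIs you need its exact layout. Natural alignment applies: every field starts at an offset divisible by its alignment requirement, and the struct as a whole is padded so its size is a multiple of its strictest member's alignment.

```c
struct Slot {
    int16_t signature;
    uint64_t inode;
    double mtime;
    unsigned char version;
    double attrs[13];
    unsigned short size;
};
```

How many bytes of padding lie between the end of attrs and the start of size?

0

signature at 0 (size 2, align 2) → ends 2
pad 6 to align 8 for inode
inode at 8 (size 8, align 8) → ends 16
mtime at 16 (size 8, align 8) → ends 24
version at 24 (size 1, align 1) → ends 25
pad 7 to align 8 for attrs
attrs at 32 (size 104, align 8) → ends 136
size at 136 (size 2, align 2) → ends 138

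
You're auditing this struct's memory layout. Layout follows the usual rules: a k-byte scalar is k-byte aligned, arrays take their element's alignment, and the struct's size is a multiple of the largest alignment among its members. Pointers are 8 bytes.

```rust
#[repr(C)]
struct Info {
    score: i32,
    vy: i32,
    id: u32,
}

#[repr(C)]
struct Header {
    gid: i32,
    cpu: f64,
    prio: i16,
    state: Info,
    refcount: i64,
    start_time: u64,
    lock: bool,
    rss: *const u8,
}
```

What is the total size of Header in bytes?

Info: 0..4  score  (4B, 4-aligned); 4..8  vy  (4B, 4-aligned); 8..12  id  (4B, 4-aligned); sizeof = 12, alignof = 4
0..4  gid  (4B, 4-aligned)
4..8  -- padding (4B)
8..16  cpu  (8B, 8-aligned)
16..18  prio  (2B, 2-aligned)
18..20  -- padding (2B)
20..32  state  (12B, 4-aligned)
32..40  refcount  (8B, 8-aligned)
40..48  start_time  (8B, 8-aligned)
48..49  lock  (1B, 1-aligned)
49..56  -- padding (7B)
56..64  rss  (8B, 8-aligned)
sizeof = 64, alignof = 8

64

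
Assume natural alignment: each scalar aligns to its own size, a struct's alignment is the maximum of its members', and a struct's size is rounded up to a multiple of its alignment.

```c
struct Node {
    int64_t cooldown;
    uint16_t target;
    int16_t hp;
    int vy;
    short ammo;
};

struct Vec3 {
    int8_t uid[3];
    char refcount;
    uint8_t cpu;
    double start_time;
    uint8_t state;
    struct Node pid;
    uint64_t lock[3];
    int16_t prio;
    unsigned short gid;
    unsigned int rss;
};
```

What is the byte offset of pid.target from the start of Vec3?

Node: 0..8  cooldown  (8B, 8-aligned); 8..10  target  (2B, 2-aligned); 10..12  hp  (2B, 2-aligned); 12..16  vy  (4B, 4-aligned); 16..18  ammo  (2B, 2-aligned); 18..24  -- tail padding (6B); sizeof = 24, alignof = 8
0..3  uid  (3B, 1-aligned)
3..4  refcount  (1B, 1-aligned)
4..5  cpu  (1B, 1-aligned)
5..8  -- padding (3B)
8..16  start_time  (8B, 8-aligned)
16..17  state  (1B, 1-aligned)
17..24  -- padding (7B)
24..48  pid  (24B, 8-aligned)
within Node: target at 8
24 + 8 = 32

32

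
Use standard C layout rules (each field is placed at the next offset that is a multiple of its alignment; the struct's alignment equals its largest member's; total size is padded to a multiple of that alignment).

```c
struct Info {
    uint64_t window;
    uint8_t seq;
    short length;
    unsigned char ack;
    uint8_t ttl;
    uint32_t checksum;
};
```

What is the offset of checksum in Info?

window at 0 (size 8, align 8) → ends 8
seq at 8 (size 1, align 1) → ends 9
pad 1 to align 2 for length
length at 10 (size 2, align 2) → ends 12
ack at 12 (size 1, align 1) → ends 13
ttl at 13 (size 1, align 1) → ends 14
pad 2 to align 4 for checksum
checksum at 16 (size 4, align 4) → ends 20

16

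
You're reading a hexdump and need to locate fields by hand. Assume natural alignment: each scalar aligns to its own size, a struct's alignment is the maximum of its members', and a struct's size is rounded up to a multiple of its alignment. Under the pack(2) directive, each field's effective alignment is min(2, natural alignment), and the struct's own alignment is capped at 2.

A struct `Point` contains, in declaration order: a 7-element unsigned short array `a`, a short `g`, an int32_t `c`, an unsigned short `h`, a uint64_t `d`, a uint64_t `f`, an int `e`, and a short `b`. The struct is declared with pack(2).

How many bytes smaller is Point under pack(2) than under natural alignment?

natural layout:
  0..14  a  (14B, 2-aligned)
  14..16  g  (2B, 2-aligned)
  16..20  c  (4B, 4-aligned)
  20..22  h  (2B, 2-aligned)
  22..24  -- padding (2B)
  24..32  d  (8B, 8-aligned)
  32..40  f  (8B, 8-aligned)
  40..44  e  (4B, 4-aligned)
  44..46  b  (2B, 2-aligned)
  46..48  -- tail padding (2B)
  sizeof = 48, alignof = 8
packed(2) layout:
  0..14  a  (14B, 2-aligned)
  14..16  g  (2B, 2-aligned)
  16..20  c  (4B, 2-aligned)
  20..22  h  (2B, 2-aligned)
  22..30  d  (8B, 2-aligned)
  30..38  f  (8B, 2-aligned)
  38..42  e  (4B, 2-aligned)
  42..44  b  (2B, 2-aligned)
  sizeof = 44, alignof = 2
48 − 44 = 4

4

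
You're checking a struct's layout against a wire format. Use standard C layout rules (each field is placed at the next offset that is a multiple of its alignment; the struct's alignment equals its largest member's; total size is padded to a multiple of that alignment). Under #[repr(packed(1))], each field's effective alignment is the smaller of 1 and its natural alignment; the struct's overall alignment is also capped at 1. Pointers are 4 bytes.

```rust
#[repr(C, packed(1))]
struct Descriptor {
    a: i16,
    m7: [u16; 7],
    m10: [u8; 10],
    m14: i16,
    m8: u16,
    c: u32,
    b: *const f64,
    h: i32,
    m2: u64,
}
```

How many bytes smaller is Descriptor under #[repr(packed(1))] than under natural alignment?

6

natural layout:
  a at 0 (size 2, align 2) → ends 2
  m7 at 2 (size 14, align 2) → ends 16
  m10 at 16 (size 10, align 1) → ends 26
  m14 at 26 (size 2, align 2) → ends 28
  m8 at 28 (size 2, align 2) → ends 30
  pad 2 to align 4 for c
  c at 32 (size 4, align 4) → ends 36
  b at 36 (size 4, align 4) → ends 40
  h at 40 (size 4, align 4) → ends 44
  pad 4 to align 8 for m2
  m2 at 48 (size 8, align 8) → ends 56
  total 56 bytes, alignment 8
packed(1) layout:
  a at 0 (size 2, align 1) → ends 2
  m7 at 2 (size 14, align 1) → ends 16
  m10 at 16 (size 10, align 1) → ends 26
  m14 at 26 (size 2, align 1) → ends 28
  m8 at 28 (size 2, align 1) → ends 30
  c at 30 (size 4, align 1) → ends 34
  b at 34 (size 4, align 1) → ends 38
  h at 38 (size 4, align 1) → ends 42
  m2 at 42 (size 8, align 1) → ends 50
  total 50 bytes, alignment 1
56 − 50 = 6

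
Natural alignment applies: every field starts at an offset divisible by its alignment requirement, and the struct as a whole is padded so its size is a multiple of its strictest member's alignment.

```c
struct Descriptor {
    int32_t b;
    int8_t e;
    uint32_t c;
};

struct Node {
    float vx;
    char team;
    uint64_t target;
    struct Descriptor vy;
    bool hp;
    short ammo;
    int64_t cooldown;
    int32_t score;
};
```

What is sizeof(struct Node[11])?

Descriptor: 0..4  b  (4B, 4-aligned); 4..5  e  (1B, 1-aligned); 5..8  -- padding (3B); 8..12  c  (4B, 4-aligned); sizeof = 12, alignof = 4
0..4  vx  (4B, 4-aligned)
4..5  team  (1B, 1-aligned)
5..8  -- padding (3B)
8..16  target  (8B, 8-aligned)
16..28  vy  (12B, 4-aligned)
28..29  hp  (1B, 1-aligned)
29..30  -- padding (1B)
30..32  ammo  (2B, 2-aligned)
32..40  cooldown  (8B, 8-aligned)
40..44  score  (4B, 4-aligned)
44..48  -- tail padding (4B)
sizeof = 48, alignof = 8
array of 11: 11 × 48 = 528

528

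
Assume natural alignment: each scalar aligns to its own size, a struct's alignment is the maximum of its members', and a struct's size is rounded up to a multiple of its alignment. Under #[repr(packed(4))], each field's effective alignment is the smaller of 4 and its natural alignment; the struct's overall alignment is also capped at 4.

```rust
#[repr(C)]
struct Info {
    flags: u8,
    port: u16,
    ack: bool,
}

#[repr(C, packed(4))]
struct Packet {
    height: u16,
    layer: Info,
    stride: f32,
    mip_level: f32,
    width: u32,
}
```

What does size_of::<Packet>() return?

20 bytes

Info: 0..1  flags  (1B, 1-aligned); 1..2  -- padding (1B); 2..4  port  (2B, 2-aligned); 4..5  ack  (1B, 1-aligned); 5..6  -- tail padding (1B); sizeof = 6, alignof = 2
0..2  height  (2B, 2-aligned)
2..8  layer  (6B, 2-aligned)
8..12  stride  (4B, 4-aligned)
12..16  mip_level  (4B, 4-aligned)
16..20  width  (4B, 4-aligned)
sizeof = 20, alignof = 4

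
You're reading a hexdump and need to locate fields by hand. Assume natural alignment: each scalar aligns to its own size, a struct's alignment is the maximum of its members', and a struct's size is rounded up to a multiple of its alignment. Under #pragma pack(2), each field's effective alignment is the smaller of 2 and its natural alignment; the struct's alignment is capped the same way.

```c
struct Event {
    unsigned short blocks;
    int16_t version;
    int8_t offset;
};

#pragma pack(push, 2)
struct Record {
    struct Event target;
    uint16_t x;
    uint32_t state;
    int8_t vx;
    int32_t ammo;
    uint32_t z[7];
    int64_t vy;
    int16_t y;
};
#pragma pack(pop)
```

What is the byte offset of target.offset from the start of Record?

4

Event: @0: blocks [2B, align 2] → 2; @2: version [2B, align 2] → 4; @4: offset [1B, align 1] → 5; +1 tail pad (align 2); size 6, align 2
@0: target [6B, align 2] → 6
within Event: offset at 4
0 + 4 = 4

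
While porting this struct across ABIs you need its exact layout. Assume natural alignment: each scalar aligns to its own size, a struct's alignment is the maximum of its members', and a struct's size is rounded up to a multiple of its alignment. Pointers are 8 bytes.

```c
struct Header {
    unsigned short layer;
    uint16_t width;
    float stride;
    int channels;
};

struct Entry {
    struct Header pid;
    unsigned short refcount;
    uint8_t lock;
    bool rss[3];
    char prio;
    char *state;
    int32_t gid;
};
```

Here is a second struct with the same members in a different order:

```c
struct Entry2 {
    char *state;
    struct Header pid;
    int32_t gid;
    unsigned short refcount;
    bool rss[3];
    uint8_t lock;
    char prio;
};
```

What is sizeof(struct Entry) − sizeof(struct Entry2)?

8

Header: layer at 0 (size 2, align 2) → ends 2; width at 2 (size 2, align 2) → ends 4; stride at 4 (size 4, align 4) → ends 8; channels at 8 (size 4, align 4) → ends 12; total 12 bytes, alignment 4
pid at 0 (size 12, align 4) → ends 12
refcount at 12 (size 2, align 2) → ends 14
lock at 14 (size 1, align 1) → ends 15
rss at 15 (size 3, align 1) → ends 18
prio at 18 (size 1, align 1) → ends 19
pad 5 to align 8 for state
state at 24 (size 8, align 8) → ends 32
gid at 32 (size 4, align 4) → ends 36
tail pad 4 to reach multiple of 8
total 40 bytes, alignment 8
— Entry2 —
state at 0 (size 8, align 8) → ends 8
pid at 8 (size 12, align 4) → ends 20
gid at 20 (size 4, align 4) → ends 24
refcount at 24 (size 2, align 2) → ends 26
rss at 26 (size 3, align 1) → ends 29
lock at 29 (size 1, align 1) → ends 30
prio at 30 (size 1, align 1) → ends 31
tail pad 1 to reach multiple of 8
total 32 bytes, alignment 8
40 − 32 = 8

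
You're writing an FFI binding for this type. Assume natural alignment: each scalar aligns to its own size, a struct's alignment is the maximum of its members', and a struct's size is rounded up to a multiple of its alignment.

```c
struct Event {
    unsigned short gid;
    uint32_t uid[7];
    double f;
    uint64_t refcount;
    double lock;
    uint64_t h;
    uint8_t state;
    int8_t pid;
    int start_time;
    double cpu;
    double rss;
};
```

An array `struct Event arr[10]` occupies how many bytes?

880

gid at 0 (size 2, align 2) → ends 2
pad 2 to align 4 for uid
uid at 4 (size 28, align 4) → ends 32
f at 32 (size 8, align 8) → ends 40
refcount at 40 (size 8, align 8) → ends 48
lock at 48 (size 8, align 8) → ends 56
h at 56 (size 8, align 8) → ends 64
state at 64 (size 1, align 1) → ends 65
pid at 65 (size 1, align 1) → ends 66
pad 2 to align 4 for start_time
start_time at 68 (size 4, align 4) → ends 72
cpu at 72 (size 8, align 8) → ends 80
rss at 80 (size 8, align 8) → ends 88
total 88 bytes, alignment 8
array of 10: 10 × 88 = 880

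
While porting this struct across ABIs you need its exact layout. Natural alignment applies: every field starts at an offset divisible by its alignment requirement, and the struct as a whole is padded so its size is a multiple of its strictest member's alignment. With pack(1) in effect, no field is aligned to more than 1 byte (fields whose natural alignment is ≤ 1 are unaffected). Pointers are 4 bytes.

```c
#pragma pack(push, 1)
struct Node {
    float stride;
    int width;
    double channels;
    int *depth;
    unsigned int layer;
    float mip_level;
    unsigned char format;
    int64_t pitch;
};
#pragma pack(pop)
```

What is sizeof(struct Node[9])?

333

stride at 0 (size 4, align 1) → ends 4
width at 4 (size 4, align 1) → ends 8
channels at 8 (size 8, align 1) → ends 16
depth at 16 (size 4, align 1) → ends 20
layer at 20 (size 4, align 1) → ends 24
mip_level at 24 (size 4, align 1) → ends 28
format at 28 (size 1, align 1) → ends 29
pitch at 29 (size 8, align 1) → ends 37
total 37 bytes, alignment 1
array of 9: 9 × 37 = 333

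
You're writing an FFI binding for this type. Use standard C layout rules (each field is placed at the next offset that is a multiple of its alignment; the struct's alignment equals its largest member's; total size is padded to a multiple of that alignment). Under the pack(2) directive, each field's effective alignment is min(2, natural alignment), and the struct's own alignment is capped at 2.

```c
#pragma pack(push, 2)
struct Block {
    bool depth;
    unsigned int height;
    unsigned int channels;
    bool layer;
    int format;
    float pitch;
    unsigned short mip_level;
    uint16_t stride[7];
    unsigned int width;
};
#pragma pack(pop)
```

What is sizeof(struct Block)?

40

@0: depth [1B, align 1] → 1
+1 pad (align 2)
@2: height [4B, align 2] → 6
@6: channels [4B, align 2] → 10
@10: layer [1B, align 1] → 11
+1 pad (align 2)
@12: format [4B, align 2] → 16
@16: pitch [4B, align 2] → 20
@20: mip_level [2B, align 2] → 22
@22: stride [14B, align 2] → 36
@36: width [4B, align 2] → 40
size 40, align 2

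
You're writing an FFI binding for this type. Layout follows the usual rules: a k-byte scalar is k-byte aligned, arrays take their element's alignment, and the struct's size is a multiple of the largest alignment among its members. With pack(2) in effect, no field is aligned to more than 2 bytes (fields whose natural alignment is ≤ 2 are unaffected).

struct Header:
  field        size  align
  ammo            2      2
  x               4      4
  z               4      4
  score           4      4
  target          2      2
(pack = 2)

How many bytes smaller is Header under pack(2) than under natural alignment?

4

natural layout:
  0..2  ammo  (2B, 2-aligned)
  2..4  -- padding (2B)
  4..8  x  (4B, 4-aligned)
  8..12  z  (4B, 4-aligned)
  12..16  score  (4B, 4-aligned)
  16..18  target  (2B, 2-aligned)
  18..20  -- tail padding (2B)
  sizeof = 20, alignof = 4
packed(2) layout:
  0..2  ammo  (2B, 2-aligned)
  2..6  x  (4B, 2-aligned)
  6..10  z  (4B, 2-aligned)
  10..14  score  (4B, 2-aligned)
  14..16  target  (2B, 2-aligned)
  sizeof = 16, alignof = 2
20 − 16 = 4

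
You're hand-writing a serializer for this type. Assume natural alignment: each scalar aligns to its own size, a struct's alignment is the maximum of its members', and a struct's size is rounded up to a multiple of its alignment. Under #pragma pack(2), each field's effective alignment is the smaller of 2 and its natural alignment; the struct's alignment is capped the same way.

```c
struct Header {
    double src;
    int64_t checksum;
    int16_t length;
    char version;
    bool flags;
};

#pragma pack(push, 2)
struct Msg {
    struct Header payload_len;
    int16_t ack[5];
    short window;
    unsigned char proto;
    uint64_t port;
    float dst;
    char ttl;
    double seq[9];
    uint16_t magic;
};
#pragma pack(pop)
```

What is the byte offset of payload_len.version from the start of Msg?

Header: @0: src [8B, align 8] → 8; @8: checksum [8B, align 8] → 16; @16: length [2B, align 2] → 18; @18: version [1B, align 1] → 19; @19: flags [1B, align 1] → 20; +4 tail pad (align 8); size 24, align 8
@0: payload_len [24B, align 2] → 24
within Header: version at 18
0 + 18 = 18

18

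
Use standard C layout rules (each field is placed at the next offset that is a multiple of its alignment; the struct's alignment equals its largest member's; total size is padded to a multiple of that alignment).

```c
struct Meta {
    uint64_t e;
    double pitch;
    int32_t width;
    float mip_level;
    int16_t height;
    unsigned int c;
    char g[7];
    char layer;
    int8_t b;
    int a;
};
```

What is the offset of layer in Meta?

39

e at 0 (size 8, align 8) → ends 8
pitch at 8 (size 8, align 8) → ends 16
width at 16 (size 4, align 4) → ends 20
mip_level at 20 (size 4, align 4) → ends 24
height at 24 (size 2, align 2) → ends 26
pad 2 to align 4 for c
c at 28 (size 4, align 4) → ends 32
g at 32 (size 7, align 1) → ends 39
layer at 39 (size 1, align 1) → ends 40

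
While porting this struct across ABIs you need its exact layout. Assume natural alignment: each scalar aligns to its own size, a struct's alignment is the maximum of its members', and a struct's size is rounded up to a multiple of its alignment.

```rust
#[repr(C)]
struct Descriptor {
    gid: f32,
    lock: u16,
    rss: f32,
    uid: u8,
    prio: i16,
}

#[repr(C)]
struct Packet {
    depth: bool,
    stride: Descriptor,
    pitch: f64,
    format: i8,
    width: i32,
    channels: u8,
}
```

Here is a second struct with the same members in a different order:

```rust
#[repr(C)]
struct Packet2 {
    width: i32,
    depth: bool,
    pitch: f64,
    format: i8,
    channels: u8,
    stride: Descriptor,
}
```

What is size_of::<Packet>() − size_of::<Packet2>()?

Descriptor: 0..4  gid  (4B, 4-aligned); 4..6  lock  (2B, 2-aligned); 6..8  -- padding (2B); 8..12  rss  (4B, 4-aligned); 12..13  uid  (1B, 1-aligned); 13..14  -- padding (1B); 14..16  prio  (2B, 2-aligned); sizeof = 16, alignof = 4
0..1  depth  (1B, 1-aligned)
1..4  -- padding (3B)
4..20  stride  (16B, 4-aligned)
20..24  -- padding (4B)
24..32  pitch  (8B, 8-aligned)
32..33  format  (1B, 1-aligned)
33..36  -- padding (3B)
36..40  width  (4B, 4-aligned)
40..41  channels  (1B, 1-aligned)
41..48  -- tail padding (7B)
sizeof = 48, alignof = 8
— Packet2 —
0..4  width  (4B, 4-aligned)
4..5  depth  (1B, 1-aligned)
5..8  -- padding (3B)
8..16  pitch  (8B, 8-aligned)
16..17  format  (1B, 1-aligned)
17..18  channels  (1B, 1-aligned)
18..20  -- padding (2B)
20..36  stride  (16B, 4-aligned)
36..40  -- tail padding (4B)
sizeof = 40, alignof = 8
48 − 40 = 8

8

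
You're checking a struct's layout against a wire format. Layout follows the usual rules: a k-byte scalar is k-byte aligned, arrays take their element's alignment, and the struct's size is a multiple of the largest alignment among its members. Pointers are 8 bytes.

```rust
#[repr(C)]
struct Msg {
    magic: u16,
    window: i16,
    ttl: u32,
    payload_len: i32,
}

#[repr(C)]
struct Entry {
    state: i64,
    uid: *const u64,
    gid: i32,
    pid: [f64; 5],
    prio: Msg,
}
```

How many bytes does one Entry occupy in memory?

Msg: magic at 0 (size 2, align 2) → ends 2; window at 2 (size 2, align 2) → ends 4; ttl at 4 (size 4, align 4) → ends 8; payload_len at 8 (size 4, align 4) → ends 12; total 12 bytes, alignment 4
state at 0 (size 8, align 8) → ends 8
uid at 8 (size 8, align 8) → ends 16
gid at 16 (size 4, align 4) → ends 20
pad 4 to align 8 for pid
pid at 24 (size 40, align 8) → ends 64
prio at 64 (size 12, align 4) → ends 76
tail pad 4 to reach multiple of 8
total 80 bytes, alignment 8

80 bytes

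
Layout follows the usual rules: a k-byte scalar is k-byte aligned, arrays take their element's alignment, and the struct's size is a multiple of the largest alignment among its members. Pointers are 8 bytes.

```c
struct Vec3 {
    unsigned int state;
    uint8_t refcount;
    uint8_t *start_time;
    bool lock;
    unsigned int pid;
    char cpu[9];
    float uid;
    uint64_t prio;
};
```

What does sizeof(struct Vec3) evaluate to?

@0: state [4B, align 4] → 4
@4: refcount [1B, align 1] → 5
+3 pad (align 8)
@8: start_time [8B, align 8] → 16
@16: lock [1B, align 1] → 17
+3 pad (align 4)
@20: pid [4B, align 4] → 24
@24: cpu [9B, align 1] → 33
+3 pad (align 4)
@36: uid [4B, align 4] → 40
@40: prio [8B, align 8] → 48
size 48, align 8

48 bytes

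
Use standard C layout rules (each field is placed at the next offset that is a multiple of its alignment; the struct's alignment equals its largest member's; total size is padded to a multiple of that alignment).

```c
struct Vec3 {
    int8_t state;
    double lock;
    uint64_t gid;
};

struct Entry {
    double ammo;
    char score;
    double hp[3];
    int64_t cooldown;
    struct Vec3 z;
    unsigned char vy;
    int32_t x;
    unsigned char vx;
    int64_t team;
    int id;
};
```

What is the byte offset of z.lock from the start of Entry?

Vec3: @0: state [1B, align 1] → 1; +7 pad (align 8); @8: lock [8B, align 8] → 16; @16: gid [8B, align 8] → 24; size 24, align 8
@0: ammo [8B, align 8] → 8
@8: score [1B, align 1] → 9
+7 pad (align 8)
@16: hp [24B, align 8] → 40
@40: cooldown [8B, align 8] → 48
@48: z [24B, align 8] → 72
within Vec3: lock at 8
48 + 8 = 56

56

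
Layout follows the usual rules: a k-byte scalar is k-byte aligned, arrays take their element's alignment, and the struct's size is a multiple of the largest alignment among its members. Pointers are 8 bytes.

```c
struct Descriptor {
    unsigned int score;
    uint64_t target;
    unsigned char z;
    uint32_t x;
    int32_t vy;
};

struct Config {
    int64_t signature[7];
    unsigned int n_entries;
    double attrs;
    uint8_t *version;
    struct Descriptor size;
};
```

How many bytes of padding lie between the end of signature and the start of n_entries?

Descriptor: 0..4  score  (4B, 4-aligned); 4..8  -- padding (4B); 8..16  target  (8B, 8-aligned); 16..17  z  (1B, 1-aligned); 17..20  -- padding (3B); 20..24  x  (4B, 4-aligned); 24..28  vy  (4B, 4-aligned); 28..32  -- tail padding (4B); sizeof = 32, alignof = 8
0..56  signature  (56B, 8-aligned)
56..60  n_entries  (4B, 4-aligned)

0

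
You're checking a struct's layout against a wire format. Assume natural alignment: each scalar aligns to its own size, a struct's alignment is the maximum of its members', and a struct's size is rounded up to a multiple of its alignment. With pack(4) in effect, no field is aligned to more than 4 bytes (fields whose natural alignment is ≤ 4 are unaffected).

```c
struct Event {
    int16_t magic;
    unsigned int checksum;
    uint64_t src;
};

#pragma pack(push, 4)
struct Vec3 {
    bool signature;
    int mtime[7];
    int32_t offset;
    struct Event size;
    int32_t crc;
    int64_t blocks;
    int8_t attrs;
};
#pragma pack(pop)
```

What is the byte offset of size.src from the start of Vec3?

Event: magic at 0 (size 2, align 2) → ends 2; pad 2 to align 4 for checksum; checksum at 4 (size 4, align 4) → ends 8; src at 8 (size 8, align 8) → ends 16; total 16 bytes, alignment 8
signature at 0 (size 1, align 1) → ends 1
pad 3 to align 4 for mtime
mtime at 4 (size 28, align 4) → ends 32
offset at 32 (size 4, align 4) → ends 36
size at 36 (size 16, align 4) → ends 52
within Event: src at 8
36 + 8 = 44

44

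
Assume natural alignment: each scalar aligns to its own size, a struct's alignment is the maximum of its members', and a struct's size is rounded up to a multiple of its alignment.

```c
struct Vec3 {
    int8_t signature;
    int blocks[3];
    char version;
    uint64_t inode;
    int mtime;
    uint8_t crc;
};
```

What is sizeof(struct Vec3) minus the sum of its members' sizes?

13

signature at 0 (size 1, align 1) → ends 1
pad 3 to align 4 for blocks
blocks at 4 (size 12, align 4) → ends 16
version at 16 (size 1, align 1) → ends 17
pad 7 to align 8 for inode
inode at 24 (size 8, align 8) → ends 32
mtime at 32 (size 4, align 4) → ends 36
crc at 36 (size 1, align 1) → ends 37
tail pad 3 to reach multiple of 8
total 40 bytes, alignment 8
data bytes 27, size 40 → padding 13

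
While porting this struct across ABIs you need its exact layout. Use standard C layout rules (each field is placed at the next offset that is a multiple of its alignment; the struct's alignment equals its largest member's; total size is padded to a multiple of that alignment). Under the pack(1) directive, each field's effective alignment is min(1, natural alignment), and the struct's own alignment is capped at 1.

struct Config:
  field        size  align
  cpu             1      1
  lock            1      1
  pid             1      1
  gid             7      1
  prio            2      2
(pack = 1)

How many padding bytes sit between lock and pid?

@0: cpu [1B, align 1] → 1
@1: lock [1B, align 1] → 2
@2: pid [1B, align 1] → 3

0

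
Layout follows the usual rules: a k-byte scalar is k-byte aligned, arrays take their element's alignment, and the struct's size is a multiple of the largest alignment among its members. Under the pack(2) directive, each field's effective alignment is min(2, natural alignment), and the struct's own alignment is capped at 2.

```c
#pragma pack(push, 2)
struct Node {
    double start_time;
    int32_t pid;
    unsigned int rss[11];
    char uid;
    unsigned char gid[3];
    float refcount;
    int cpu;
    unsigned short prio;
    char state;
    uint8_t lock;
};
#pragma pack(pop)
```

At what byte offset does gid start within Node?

57

0..8  start_time  (8B, 2-aligned)
8..12  pid  (4B, 2-aligned)
12..56  rss  (44B, 2-aligned)
56..57  uid  (1B, 1-aligned)
57..60  gid  (3B, 1-aligned)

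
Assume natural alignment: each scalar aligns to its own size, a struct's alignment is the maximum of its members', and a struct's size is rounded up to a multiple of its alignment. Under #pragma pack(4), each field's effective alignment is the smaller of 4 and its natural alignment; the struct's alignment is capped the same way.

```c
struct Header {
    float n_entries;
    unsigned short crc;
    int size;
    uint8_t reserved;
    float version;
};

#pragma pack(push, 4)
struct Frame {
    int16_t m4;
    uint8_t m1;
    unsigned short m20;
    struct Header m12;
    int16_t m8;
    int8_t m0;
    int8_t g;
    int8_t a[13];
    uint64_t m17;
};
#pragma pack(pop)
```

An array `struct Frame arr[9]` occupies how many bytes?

504

Header: @0: n_entries [4B, align 4] → 4; @4: crc [2B, align 2] → 6; +2 pad (align 4); @8: size [4B, align 4] → 12; @12: reserved [1B, align 1] → 13; +3 pad (align 4); @16: version [4B, align 4] → 20; size 20, align 4
@0: m4 [2B, align 2] → 2
@2: m1 [1B, align 1] → 3
+1 pad (align 2)
@4: m20 [2B, align 2] → 6
+2 pad (align 4)
@8: m12 [20B, align 4] → 28
@28: m8 [2B, align 2] → 30
@30: m0 [1B, align 1] → 31
@31: g [1B, align 1] → 32
@32: a [13B, align 1] → 45
+3 pad (align 4)
@48: m17 [8B, align 4] → 56
size 56, align 4
array of 9: 9 × 56 = 504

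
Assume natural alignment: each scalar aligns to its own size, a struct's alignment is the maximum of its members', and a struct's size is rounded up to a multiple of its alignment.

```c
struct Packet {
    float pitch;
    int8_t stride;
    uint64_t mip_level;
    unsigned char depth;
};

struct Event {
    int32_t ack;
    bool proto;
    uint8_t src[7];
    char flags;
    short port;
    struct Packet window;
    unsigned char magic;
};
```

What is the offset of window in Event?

16

Packet: 0..4  pitch  (4B, 4-aligned); 4..5  stride  (1B, 1-aligned); 5..8  -- padding (3B); 8..16  mip_level  (8B, 8-aligned); 16..17  depth  (1B, 1-aligned); 17..24  -- tail padding (7B); sizeof = 24, alignof = 8
0..4  ack  (4B, 4-aligned)
4..5  proto  (1B, 1-aligned)
5..12  src  (7B, 1-aligned)
12..13  flags  (1B, 1-aligned)
13..14  -- padding (1B)
14..16  port  (2B, 2-aligned)
16..40  window  (24B, 8-aligned)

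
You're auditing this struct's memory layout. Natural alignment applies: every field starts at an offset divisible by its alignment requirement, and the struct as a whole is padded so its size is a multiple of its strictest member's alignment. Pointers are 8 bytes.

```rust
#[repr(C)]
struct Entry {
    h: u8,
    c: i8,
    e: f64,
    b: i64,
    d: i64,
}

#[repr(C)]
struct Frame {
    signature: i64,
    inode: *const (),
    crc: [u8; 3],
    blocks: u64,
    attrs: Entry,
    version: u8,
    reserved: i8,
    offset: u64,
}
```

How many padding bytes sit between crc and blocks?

Entry: @0: h [1B, align 1] → 1; @1: c [1B, align 1] → 2; +6 pad (align 8); @8: e [8B, align 8] → 16; @16: b [8B, align 8] → 24; @24: d [8B, align 8] → 32; size 32, align 8
@0: signature [8B, align 8] → 8
@8: inode [8B, align 8] → 16
@16: crc [3B, align 1] → 19
+5 pad (align 8)
@24: blocks [8B, align 8] → 32

5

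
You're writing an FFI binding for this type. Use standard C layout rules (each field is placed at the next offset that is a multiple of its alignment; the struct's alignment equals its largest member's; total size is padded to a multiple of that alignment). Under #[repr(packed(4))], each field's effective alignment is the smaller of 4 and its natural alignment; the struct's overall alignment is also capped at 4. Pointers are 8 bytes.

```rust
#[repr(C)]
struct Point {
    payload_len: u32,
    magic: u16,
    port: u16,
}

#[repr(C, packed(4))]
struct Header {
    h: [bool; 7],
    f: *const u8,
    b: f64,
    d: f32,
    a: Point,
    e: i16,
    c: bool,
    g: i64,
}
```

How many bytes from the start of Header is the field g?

40

Point: payload_len at 0 (size 4, align 4) → ends 4; magic at 4 (size 2, align 2) → ends 6; port at 6 (size 2, align 2) → ends 8; total 8 bytes, alignment 4
h at 0 (size 7, align 1) → ends 7
pad 1 to align 4 for f
f at 8 (size 8, align 4) → ends 16
b at 16 (size 8, align 4) → ends 24
d at 24 (size 4, align 4) → ends 28
a at 28 (size 8, align 4) → ends 36
e at 36 (size 2, align 2) → ends 38
c at 38 (size 1, align 1) → ends 39
pad 1 to align 4 for g
g at 40 (size 8, align 4) → ends 48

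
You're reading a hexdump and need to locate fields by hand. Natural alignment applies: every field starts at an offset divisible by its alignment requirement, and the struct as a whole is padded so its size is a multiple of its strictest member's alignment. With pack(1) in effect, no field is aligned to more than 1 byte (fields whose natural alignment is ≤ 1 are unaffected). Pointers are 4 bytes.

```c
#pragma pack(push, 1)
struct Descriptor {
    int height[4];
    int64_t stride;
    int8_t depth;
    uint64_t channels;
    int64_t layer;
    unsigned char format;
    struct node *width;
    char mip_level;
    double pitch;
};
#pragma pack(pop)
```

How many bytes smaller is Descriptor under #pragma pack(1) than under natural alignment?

natural layout:
  0..16  height  (16B, 4-aligned)
  16..24  stride  (8B, 8-aligned)
  24..25  depth  (1B, 1-aligned)
  25..32  -- padding (7B)
  32..40  channels  (8B, 8-aligned)
  40..48  layer  (8B, 8-aligned)
  48..49  format  (1B, 1-aligned)
  49..52  -- padding (3B)
  52..56  width  (4B, 4-aligned)
  56..57  mip_level  (1B, 1-aligned)
  57..64  -- padding (7B)
  64..72  pitch  (8B, 8-aligned)
  sizeof = 72, alignof = 8
packed(1) layout:
  0..16  height  (16B, 1-aligned)
  16..24  stride  (8B, 1-aligned)
  24..25  depth  (1B, 1-aligned)
  25..33  channels  (8B, 1-aligned)
  33..41  layer  (8B, 1-aligned)
  41..42  format  (1B, 1-aligned)
  42..46  width  (4B, 1-aligned)
  46..47  mip_level  (1B, 1-aligned)
  47..55  pitch  (8B, 1-aligned)
  sizeof = 55, alignof = 1
72 − 55 = 17

17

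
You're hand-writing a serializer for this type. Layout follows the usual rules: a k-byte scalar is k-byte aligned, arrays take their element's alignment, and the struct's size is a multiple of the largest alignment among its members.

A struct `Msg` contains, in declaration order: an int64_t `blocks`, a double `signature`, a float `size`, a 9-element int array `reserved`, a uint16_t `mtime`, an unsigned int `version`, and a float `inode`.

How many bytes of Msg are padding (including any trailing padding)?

6

@0: blocks [8B, align 8] → 8
@8: signature [8B, align 8] → 16
@16: size [4B, align 4] → 20
@20: reserved [36B, align 4] → 56
@56: mtime [2B, align 2] → 58
+2 pad (align 4)
@60: version [4B, align 4] → 64
@64: inode [4B, align 4] → 68
+4 tail pad (align 8)
size 72, align 8
data bytes 66, size 72 → padding 6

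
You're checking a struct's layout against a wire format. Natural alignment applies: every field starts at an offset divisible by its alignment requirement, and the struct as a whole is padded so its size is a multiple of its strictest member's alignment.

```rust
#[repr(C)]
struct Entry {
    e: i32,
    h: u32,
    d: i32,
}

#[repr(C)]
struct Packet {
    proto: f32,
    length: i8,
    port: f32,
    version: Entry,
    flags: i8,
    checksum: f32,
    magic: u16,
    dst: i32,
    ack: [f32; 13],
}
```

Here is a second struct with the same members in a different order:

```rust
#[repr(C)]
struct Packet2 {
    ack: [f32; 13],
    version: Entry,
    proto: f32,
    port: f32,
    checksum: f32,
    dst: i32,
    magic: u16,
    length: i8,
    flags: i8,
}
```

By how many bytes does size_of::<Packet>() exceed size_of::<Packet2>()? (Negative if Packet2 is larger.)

Entry: e at 0 (size 4, align 4) → ends 4; h at 4 (size 4, align 4) → ends 8; d at 8 (size 4, align 4) → ends 12; total 12 bytes, alignment 4
proto at 0 (size 4, align 4) → ends 4
length at 4 (size 1, align 1) → ends 5
pad 3 to align 4 for port
port at 8 (size 4, align 4) → ends 12
version at 12 (size 12, align 4) → ends 24
flags at 24 (size 1, align 1) → ends 25
pad 3 to align 4 for checksum
checksum at 28 (size 4, align 4) → ends 32
magic at 32 (size 2, align 2) → ends 34
pad 2 to align 4 for dst
dst at 36 (size 4, align 4) → ends 40
ack at 40 (size 52, align 4) → ends 92
total 92 bytes, alignment 4
— Packet2 —
ack at 0 (size 52, align 4) → ends 52
version at 52 (size 12, align 4) → ends 64
proto at 64 (size 4, align 4) → ends 68
port at 68 (size 4, align 4) → ends 72
checksum at 72 (size 4, align 4) → ends 76
dst at 76 (size 4, align 4) → ends 80
magic at 80 (size 2, align 2) → ends 82
length at 82 (size 1, align 1) → ends 83
flags at 83 (size 1, align 1) → ends 84
total 84 bytes, alignment 4
92 − 84 = 8

8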